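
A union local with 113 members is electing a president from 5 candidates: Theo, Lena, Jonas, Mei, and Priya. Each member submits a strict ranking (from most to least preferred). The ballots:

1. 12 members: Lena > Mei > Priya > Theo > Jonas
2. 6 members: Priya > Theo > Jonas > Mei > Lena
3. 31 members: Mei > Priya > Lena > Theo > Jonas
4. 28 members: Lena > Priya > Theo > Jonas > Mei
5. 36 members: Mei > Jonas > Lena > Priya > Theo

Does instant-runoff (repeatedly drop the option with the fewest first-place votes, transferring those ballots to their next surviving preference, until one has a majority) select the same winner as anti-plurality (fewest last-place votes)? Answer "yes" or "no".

no

Instant-runoff — R1 Theo 0, Lena 40, Jonas 0, Mei 67, Priya 6 (Mei winner). Winner: Mei.
Anti-plurality — last-place votes: Theo 36, Lena 6, Jonas 43, Mei 28, Priya 0. Winner: Priya.
The two methods disagree.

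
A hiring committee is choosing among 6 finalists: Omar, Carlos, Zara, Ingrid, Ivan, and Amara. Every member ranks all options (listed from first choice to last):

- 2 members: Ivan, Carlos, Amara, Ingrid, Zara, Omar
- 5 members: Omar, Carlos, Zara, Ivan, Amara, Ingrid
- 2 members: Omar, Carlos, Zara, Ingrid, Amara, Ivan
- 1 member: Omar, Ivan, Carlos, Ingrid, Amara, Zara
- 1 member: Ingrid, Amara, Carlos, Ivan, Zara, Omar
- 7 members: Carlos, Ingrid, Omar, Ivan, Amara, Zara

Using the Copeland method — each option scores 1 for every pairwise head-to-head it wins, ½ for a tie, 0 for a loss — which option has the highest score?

Carlos

Omar: beats Zara, Ivan, and Amara; loses to Carlos and Ingrid → score 3.
Carlos: beats Omar, Zara, Ingrid, Ivan, and Amara → score 5.
Zara: loses to Omar, Carlos, Ingrid, Ivan, and Amara → score 0.
Ingrid: beats Omar, Zara, Ivan, and Amara; loses to Carlos → score 4.
Ivan: beats Zara and Amara; loses to Omar, Carlos, and Ingrid → score 2.
Amara: beats Zara; loses to Omar, Carlos, Ingrid, and Ivan → score 1.
Carlos has the best pairwise record.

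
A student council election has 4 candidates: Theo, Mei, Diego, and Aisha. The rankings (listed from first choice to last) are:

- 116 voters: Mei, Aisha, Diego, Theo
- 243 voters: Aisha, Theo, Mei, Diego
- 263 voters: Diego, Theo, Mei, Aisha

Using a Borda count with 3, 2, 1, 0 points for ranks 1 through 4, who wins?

Theo

Theo: 116·0 + 243·2 + 263·2 = 1012
Mei: 116·3 + 243·1 + 263·1 = 854
Diego: 116·1 + 243·0 + 263·3 = 905
Aisha: 116·2 + 243·3 + 263·0 = 961
Theo has the highest Borda score (1012).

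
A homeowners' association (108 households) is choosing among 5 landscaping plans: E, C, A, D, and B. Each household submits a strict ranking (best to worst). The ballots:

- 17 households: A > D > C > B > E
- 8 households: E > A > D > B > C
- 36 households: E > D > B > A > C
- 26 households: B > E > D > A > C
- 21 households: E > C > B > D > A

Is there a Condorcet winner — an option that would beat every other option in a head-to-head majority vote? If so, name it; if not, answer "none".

E

E vs C: 91–17 for E.
E vs A: 91–17 for E.
E vs D: 91–17 for E.
E vs B: 65–43 for E.
E beats every other option head-to-head.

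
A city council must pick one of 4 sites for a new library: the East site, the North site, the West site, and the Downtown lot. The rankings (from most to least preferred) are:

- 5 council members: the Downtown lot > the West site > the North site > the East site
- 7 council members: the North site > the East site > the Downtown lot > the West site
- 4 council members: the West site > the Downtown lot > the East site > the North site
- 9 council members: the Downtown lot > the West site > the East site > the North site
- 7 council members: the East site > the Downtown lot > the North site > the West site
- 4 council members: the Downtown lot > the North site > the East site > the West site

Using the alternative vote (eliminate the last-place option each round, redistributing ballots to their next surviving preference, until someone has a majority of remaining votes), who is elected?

the Downtown lot

Round 1: the East site 7, the North site 7, the West site 4, the Downtown lot 18. Eliminate the West site.
Round 2: the East site 7, the North site 7, the Downtown lot 22. The Downtown lot has a majority.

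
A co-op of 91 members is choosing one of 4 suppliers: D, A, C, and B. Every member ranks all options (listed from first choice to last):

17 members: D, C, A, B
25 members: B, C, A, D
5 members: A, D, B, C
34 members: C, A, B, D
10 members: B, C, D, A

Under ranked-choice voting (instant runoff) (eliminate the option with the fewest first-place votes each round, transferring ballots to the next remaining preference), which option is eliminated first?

Round 1: D 17, A 5, C 34, B 35. Eliminate A.

A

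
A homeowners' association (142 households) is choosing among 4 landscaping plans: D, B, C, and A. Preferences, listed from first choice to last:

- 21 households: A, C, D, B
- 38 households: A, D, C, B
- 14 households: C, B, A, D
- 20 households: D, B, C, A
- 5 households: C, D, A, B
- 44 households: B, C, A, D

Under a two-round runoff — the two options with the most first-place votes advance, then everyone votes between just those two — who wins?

B

Round 1 first-place votes: D 20, B 44, C 19, A 59.
A and B advance.
Runoff: A is preferred to B by 64 voters; B by 78.
B wins the runoff.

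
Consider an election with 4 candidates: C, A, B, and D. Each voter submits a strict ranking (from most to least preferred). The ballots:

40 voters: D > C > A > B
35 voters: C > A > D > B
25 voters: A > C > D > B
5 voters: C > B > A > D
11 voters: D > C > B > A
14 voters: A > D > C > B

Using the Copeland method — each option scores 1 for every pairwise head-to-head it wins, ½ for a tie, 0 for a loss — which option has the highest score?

C

C: beats A and B; ties D → score 2.5.
A: beats B and D; loses to C → score 2.
B: loses to C, A, and D → score 0.
D: beats B; ties C; loses to A → score 1.5.
C has the best pairwise record.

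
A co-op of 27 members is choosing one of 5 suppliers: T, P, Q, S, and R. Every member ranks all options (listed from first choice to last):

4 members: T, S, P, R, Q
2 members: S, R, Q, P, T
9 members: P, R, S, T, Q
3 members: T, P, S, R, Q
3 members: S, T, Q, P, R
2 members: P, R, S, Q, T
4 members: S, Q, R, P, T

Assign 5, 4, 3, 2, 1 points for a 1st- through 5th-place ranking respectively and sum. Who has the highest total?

S

T: 4·5 + 2·1 + 9·2 + 3·5 + 3·4 + 2·1 + 4·1 = 73
P: 4·3 + 2·2 + 9·5 + 3·4 + 3·2 + 2·5 + 4·2 = 97
Q: 4·1 + 2·3 + 9·1 + 3·1 + 3·3 + 2·2 + 4·4 = 51
S: 4·4 + 2·5 + 9·3 + 3·3 + 3·5 + 2·3 + 4·5 = 103
R: 4·2 + 2·4 + 9·4 + 3·2 + 3·1 + 2·4 + 4·3 = 81
S has the highest Borda score (103).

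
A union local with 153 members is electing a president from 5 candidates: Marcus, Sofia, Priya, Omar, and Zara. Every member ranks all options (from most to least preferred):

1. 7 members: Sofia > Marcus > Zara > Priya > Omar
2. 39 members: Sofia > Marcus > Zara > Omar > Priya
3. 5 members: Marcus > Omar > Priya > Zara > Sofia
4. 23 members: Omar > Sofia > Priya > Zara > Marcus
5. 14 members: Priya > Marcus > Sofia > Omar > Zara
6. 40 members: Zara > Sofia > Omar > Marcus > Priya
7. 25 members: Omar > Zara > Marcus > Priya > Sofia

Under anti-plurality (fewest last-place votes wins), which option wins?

Last-place votes: Marcus 23, Sofia 30, Priya 79, Omar 7, Zara 14.
Omar is ranked last by the fewest voters, so Omar wins.

Omar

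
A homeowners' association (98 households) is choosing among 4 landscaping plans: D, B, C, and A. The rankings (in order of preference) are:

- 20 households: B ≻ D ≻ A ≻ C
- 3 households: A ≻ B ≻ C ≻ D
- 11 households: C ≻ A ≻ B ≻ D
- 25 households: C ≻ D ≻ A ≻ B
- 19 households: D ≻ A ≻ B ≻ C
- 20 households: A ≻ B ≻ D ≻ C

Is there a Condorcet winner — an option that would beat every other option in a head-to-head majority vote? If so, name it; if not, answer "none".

Checking pairwise contests:
B beats D 54–44.
A beats B 78–20.
D beats C 59–39.
D beats A 64–34.
Every option loses at least one head-to-head, so there is no Condorcet winner.

none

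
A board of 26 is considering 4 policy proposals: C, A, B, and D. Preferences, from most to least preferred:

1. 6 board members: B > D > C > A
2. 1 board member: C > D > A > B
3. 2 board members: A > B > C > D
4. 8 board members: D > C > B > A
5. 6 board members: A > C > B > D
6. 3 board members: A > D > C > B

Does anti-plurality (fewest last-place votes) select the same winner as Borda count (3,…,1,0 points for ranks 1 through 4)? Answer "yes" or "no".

no

Anti-plurality — last-place votes: C 0, A 14, B 4, D 8. Winner: C.
Borda — scores: C 42, A 34, B 36, D 44. Winner: D.
The two methods disagree.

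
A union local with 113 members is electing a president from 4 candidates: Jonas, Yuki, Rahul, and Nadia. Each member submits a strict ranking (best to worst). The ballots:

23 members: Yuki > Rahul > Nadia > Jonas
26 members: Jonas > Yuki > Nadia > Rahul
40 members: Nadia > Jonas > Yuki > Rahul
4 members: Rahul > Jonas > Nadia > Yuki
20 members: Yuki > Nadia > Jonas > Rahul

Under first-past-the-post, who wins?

Yuki

First-place votes: Jonas 26, Yuki 43, Rahul 4, Nadia 40.
Yuki has the most first-place votes.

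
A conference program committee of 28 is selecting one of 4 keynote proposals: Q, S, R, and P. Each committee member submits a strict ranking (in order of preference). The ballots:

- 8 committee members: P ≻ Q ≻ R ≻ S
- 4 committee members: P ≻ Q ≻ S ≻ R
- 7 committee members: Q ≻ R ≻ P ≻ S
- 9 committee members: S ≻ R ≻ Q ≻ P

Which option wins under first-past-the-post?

First-place votes: Q 7, S 9, R 0, P 12.
P has the most first-place votes.

P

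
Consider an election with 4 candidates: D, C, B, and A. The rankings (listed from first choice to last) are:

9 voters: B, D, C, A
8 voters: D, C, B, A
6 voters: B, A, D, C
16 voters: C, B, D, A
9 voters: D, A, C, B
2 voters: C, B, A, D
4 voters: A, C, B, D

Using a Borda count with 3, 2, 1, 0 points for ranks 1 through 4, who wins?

C

D: 9·2 + 8·3 + 6·1 + 16·1 + 9·3 + 2·0 + 4·0 = 91
C: 9·1 + 8·2 + 6·0 + 16·3 + 9·1 + 2·3 + 4·2 = 96
B: 9·3 + 8·1 + 6·3 + 16·2 + 9·0 + 2·2 + 4·1 = 93
A: 9·0 + 8·0 + 6·2 + 16·0 + 9·2 + 2·1 + 4·3 = 44
C has the highest Borda score (96).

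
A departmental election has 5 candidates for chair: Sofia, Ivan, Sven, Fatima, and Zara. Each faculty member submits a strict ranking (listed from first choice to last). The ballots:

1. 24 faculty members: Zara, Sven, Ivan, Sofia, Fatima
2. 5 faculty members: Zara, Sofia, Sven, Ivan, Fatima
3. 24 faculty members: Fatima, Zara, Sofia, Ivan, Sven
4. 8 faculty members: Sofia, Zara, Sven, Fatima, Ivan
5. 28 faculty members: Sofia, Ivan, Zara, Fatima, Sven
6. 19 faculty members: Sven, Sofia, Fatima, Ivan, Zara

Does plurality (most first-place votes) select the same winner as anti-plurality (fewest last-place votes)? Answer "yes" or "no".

Plurality — first-place votes: Sofia 36, Ivan 0, Sven 19, Fatima 24, Zara 29. Winner: Sofia.
Anti-plurality — last-place votes: Sofia 0, Ivan 8, Sven 52, Fatima 29, Zara 19. Winner: Sofia.
The two methods agree.

yes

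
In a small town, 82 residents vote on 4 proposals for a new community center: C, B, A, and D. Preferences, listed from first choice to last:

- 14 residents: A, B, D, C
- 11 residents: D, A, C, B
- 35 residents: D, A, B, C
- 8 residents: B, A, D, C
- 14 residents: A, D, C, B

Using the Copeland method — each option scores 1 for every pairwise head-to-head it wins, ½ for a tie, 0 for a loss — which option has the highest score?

D

C: loses to B, A, and D → score 0.
B: beats C; loses to A and D → score 1.
A: beats C and B; loses to D → score 2.
D: beats C, B, and A → score 3.
D has the best pairwise record.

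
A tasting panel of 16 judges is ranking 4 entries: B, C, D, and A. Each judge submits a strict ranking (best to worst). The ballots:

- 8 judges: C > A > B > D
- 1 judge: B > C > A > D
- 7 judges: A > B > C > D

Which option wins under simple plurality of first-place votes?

First-place votes: B 1, C 8, D 0, A 7.
C has the most first-place votes.

C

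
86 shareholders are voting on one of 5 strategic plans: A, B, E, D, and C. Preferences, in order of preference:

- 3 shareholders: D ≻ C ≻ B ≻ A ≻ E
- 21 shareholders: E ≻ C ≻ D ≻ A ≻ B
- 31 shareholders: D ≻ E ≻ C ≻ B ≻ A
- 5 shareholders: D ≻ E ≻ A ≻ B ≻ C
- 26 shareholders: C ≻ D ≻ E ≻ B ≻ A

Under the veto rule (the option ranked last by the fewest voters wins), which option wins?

D

Last-place votes: A 57, B 21, E 3, D 0, C 5.
D is ranked last by the fewest voters, so D wins.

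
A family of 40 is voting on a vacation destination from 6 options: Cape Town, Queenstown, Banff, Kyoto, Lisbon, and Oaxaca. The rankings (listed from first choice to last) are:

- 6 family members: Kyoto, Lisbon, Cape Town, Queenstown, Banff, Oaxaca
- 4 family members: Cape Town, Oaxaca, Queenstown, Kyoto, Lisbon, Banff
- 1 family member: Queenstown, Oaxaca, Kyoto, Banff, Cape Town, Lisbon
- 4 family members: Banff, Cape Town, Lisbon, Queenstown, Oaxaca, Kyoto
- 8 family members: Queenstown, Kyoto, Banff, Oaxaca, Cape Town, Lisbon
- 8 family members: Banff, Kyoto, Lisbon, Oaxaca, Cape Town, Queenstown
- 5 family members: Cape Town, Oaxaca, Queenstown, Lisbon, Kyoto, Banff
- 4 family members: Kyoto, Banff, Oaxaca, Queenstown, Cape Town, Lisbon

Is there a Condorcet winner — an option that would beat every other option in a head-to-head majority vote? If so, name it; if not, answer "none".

Checking pairwise contests:
Banff beats Cape Town 25–15.
Cape Town beats Queenstown 27–13.
Queenstown beats Banff 24–16.
Queenstown beats Kyoto 22–18.
Cape Town beats Lisbon 26–14.
Banff beats Oaxaca 30–10.
Every option loses at least one head-to-head, so there is no Condorcet winner.

none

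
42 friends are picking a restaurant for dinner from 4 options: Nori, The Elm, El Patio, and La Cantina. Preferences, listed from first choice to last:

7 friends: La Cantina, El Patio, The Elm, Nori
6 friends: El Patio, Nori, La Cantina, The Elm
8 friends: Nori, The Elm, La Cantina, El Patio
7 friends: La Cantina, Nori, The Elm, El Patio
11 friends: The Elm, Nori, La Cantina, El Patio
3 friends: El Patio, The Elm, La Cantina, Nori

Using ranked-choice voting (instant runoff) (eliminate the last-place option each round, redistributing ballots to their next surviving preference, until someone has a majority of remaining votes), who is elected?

The Elm

Round 1: Nori 8, The Elm 11, El Patio 9, La Cantina 14. Eliminate Nori.
Round 2: The Elm 19, El Patio 9, La Cantina 14. Eliminate El Patio.
Round 3: The Elm 22, La Cantina 20. The Elm has a majority.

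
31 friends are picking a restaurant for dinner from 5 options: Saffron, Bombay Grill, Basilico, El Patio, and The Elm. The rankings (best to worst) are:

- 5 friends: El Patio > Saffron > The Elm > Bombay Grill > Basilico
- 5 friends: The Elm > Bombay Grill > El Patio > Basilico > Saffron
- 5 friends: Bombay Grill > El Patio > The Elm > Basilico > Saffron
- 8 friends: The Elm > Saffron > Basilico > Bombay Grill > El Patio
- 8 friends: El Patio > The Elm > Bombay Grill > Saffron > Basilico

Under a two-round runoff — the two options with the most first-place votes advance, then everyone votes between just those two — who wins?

Round 1 first-place votes: Saffron 0, Bombay Grill 5, Basilico 0, El Patio 13, The Elm 13.
The Elm and El Patio advance.
Runoff: The Elm is preferred to El Patio by 13 voters; El Patio by 18.
El Patio wins the runoff.

El Patio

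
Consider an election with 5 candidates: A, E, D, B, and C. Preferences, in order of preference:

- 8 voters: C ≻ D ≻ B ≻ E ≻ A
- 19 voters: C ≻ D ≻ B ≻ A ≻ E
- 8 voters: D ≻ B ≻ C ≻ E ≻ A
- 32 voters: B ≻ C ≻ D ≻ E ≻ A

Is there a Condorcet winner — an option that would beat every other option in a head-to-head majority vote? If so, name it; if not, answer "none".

none

Checking pairwise contests:
E beats A 48–19.
D beats E 67–0.
C beats D 59–8.
D beats B 35–32.
B beats C 40–27.
Every option loses at least one head-to-head, so there is no Condorcet winner.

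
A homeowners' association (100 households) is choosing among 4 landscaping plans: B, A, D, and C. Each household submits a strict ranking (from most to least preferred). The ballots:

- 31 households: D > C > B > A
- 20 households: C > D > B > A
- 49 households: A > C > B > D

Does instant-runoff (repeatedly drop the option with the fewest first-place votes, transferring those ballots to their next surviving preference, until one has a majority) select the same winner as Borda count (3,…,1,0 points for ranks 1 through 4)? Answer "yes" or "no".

Instant-runoff — R1 B 0, A 49, D 31, C 20 (B out); R2 A 49, D 31, C 20 (C out); R3 A 49, D 51 (D winner). Winner: D.
Borda — scores: B 100, A 147, D 133, C 220. Winner: C.
The two methods disagree.

no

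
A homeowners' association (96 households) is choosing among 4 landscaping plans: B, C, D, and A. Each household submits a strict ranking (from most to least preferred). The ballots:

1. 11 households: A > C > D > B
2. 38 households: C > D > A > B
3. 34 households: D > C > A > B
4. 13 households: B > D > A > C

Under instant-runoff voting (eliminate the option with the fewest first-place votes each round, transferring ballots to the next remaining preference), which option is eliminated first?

Round 1: B 13, C 38, D 34, A 11. Eliminate A.

A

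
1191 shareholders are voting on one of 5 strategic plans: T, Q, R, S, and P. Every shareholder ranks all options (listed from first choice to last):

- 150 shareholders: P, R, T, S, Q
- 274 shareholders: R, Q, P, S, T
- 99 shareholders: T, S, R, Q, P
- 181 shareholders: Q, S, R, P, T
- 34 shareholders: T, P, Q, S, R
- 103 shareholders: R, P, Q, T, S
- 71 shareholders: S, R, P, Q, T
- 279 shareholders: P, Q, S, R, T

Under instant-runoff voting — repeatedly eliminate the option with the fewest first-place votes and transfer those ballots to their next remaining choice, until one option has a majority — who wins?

R

Round 1: T 133, Q 181, R 377, S 71, P 429. Eliminate S.
Round 2: T 133, Q 181, R 448, P 429. Eliminate T.
Round 3: Q 181, R 547, P 463. Eliminate Q.
Round 4: R 728, P 463. R has a majority.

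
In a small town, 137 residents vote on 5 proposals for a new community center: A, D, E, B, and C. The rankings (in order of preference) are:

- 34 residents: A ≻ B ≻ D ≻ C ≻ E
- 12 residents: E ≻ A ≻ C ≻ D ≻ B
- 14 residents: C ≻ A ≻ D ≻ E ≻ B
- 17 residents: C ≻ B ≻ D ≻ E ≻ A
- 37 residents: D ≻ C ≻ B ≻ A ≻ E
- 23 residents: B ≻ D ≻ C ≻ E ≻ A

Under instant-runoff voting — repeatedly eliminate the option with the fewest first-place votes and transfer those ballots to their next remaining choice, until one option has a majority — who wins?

D

Round 1: A 34, D 37, E 12, B 23, C 31. Eliminate E.
Round 2: A 46, D 37, B 23, C 31. Eliminate B.
Round 3: A 46, D 60, C 31. Eliminate C.
Round 4: A 60, D 77. D has a majority.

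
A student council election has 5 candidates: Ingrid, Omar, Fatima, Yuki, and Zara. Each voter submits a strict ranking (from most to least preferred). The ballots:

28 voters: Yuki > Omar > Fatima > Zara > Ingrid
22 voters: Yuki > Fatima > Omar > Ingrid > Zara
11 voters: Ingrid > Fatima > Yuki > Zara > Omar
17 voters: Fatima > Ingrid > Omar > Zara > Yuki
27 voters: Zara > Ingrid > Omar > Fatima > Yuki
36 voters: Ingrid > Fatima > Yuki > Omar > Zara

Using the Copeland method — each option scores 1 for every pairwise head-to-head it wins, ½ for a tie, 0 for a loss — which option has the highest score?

Ingrid: beats Omar, Fatima, Yuki, and Zara → score 4.
Omar: beats Zara; loses to Ingrid, Fatima, and Yuki → score 1.
Fatima: beats Omar, Yuki, and Zara; loses to Ingrid → score 3.
Yuki: beats Omar and Zara; loses to Ingrid and Fatima → score 2.
Zara: loses to Ingrid, Omar, Fatima, and Yuki → score 0.
Ingrid has the best pairwise record.

Ingrid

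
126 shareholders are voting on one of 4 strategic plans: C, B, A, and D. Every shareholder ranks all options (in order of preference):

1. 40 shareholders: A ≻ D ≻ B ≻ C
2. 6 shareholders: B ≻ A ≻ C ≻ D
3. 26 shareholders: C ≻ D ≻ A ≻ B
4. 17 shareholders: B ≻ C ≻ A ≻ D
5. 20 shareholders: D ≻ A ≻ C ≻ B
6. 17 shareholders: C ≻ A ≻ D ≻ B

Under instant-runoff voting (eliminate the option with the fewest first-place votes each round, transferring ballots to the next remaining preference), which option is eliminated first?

Round 1: C 43, B 23, A 40, D 20. Eliminate D.

D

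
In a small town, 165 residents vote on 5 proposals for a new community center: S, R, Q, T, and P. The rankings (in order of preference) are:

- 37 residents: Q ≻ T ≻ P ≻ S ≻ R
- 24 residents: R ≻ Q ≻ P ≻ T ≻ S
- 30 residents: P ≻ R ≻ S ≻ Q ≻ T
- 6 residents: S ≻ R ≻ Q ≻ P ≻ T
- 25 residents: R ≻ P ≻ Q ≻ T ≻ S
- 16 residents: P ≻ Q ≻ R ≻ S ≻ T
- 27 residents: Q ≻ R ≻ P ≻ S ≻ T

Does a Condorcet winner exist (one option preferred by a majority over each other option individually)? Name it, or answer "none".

Checking pairwise contests:
R beats S 122–43.
P beats R 83–82.
R beats Q 85–80.
R beats T 128–37.
Q beats P 94–71.
Every option loses at least one head-to-head, so there is no Condorcet winner.

none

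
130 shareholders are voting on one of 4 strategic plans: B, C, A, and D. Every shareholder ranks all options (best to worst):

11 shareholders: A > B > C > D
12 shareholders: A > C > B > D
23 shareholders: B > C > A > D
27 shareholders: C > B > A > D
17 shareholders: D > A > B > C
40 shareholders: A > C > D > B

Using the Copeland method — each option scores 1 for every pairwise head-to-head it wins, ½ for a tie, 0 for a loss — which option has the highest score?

A

B: beats D; loses to C and A → score 1.
C: beats B and D; loses to A → score 2.
A: beats B, C, and D → score 3.
D: loses to B, C, and A → score 0.
A has the best pairwise record.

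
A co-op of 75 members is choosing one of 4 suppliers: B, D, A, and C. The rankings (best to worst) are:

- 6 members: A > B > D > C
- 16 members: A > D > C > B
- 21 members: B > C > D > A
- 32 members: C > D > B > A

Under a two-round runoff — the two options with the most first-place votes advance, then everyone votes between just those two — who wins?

C

Round 1 first-place votes: B 21, D 0, A 22, C 32.
C and A advance.
Runoff: C is preferred to A by 53 voters; A by 22.
C wins the runoff.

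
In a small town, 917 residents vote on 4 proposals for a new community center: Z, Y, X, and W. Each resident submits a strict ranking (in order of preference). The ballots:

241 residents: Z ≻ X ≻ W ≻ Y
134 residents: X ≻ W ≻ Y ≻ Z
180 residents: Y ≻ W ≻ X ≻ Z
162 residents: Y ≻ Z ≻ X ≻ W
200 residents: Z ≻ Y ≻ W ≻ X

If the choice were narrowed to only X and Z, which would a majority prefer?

Z

Voters preferring X to Z: 314; preferring Z to X: 603.
Z wins the head-to-head.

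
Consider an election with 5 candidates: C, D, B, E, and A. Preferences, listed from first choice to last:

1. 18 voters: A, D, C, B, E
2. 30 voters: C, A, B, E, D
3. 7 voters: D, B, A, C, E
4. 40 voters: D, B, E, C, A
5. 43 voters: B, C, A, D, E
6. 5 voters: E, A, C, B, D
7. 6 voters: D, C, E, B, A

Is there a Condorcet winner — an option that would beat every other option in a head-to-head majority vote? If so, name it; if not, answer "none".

B

B vs C: 90–59 for B.
B vs D: 78–71 for B.
B vs E: 138–11 for B.
B vs A: 96–53 for B.
B beats every other option head-to-head.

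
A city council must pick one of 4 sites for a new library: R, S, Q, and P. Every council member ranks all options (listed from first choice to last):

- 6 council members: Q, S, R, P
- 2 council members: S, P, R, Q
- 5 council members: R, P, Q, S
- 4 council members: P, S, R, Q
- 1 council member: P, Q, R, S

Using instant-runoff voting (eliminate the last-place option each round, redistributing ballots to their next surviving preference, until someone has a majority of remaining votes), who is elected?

P

Round 1: R 5, S 2, Q 6, P 5. Eliminate S.
Round 2: R 5, Q 6, P 7. Eliminate R.
Round 3: Q 6, P 12. P has a majority.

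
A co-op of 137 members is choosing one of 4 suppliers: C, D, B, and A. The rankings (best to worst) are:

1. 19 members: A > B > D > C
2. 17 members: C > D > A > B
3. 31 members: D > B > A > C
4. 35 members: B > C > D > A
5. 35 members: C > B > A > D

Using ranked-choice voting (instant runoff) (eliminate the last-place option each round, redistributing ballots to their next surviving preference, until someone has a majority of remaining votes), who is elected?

B

Round 1: C 52, D 31, B 35, A 19. Eliminate A.
Round 2: C 52, D 31, B 54. Eliminate D.
Round 3: C 52, B 85. B has a majority.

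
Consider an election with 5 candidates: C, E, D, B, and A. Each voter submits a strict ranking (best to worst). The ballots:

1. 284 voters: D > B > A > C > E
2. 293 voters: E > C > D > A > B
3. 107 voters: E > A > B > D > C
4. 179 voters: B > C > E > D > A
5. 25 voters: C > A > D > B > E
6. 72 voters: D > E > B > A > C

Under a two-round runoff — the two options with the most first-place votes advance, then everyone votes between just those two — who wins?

Round 1 first-place votes: C 25, E 400, D 356, B 179, A 0.
E and D advance.
Runoff: E is preferred to D by 579 voters; D by 381.
E wins the runoff.

E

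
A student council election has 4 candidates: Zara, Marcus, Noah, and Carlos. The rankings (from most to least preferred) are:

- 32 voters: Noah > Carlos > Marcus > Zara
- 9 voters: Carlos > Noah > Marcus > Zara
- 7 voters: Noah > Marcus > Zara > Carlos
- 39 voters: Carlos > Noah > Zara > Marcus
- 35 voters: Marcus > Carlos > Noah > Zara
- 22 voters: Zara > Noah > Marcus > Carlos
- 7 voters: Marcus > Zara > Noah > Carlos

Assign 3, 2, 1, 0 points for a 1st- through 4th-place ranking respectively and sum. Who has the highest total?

Noah

Zara: 32·0 + 9·0 + 7·1 + 39·1 + 35·0 + 22·3 + 7·2 = 126
Marcus: 32·1 + 9·1 + 7·2 + 39·0 + 35·3 + 22·1 + 7·3 = 203
Noah: 32·3 + 9·2 + 7·3 + 39·2 + 35·1 + 22·2 + 7·1 = 299
Carlos: 32·2 + 9·3 + 7·0 + 39·3 + 35·2 + 22·0 + 7·0 = 278
Noah has the highest Borda score (299).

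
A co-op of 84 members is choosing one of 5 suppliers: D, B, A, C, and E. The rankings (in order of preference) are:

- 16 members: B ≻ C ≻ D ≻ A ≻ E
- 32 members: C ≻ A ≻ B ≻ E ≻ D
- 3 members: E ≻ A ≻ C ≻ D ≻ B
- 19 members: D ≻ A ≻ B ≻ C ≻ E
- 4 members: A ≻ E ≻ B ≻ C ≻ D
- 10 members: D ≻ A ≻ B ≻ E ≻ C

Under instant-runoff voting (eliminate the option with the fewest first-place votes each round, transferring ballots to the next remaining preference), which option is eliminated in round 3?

Round 1: D 29, B 16, A 4, C 32, E 3. Eliminate E.
Round 2: D 29, B 16, A 7, C 32. Eliminate A.
Round 3: D 29, B 20, C 35. Eliminate B.

B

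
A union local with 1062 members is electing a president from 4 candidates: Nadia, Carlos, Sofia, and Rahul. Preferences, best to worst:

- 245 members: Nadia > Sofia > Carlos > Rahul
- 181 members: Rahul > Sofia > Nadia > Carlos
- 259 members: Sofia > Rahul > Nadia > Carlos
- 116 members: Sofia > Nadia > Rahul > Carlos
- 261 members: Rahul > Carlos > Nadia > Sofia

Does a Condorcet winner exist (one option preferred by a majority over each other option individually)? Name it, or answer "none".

Sofia vs Nadia: 556–506 for Sofia.
Sofia vs Carlos: 801–261 for Sofia.
Sofia vs Rahul: 620–442 for Sofia.
Sofia beats every other option head-to-head.

Sofia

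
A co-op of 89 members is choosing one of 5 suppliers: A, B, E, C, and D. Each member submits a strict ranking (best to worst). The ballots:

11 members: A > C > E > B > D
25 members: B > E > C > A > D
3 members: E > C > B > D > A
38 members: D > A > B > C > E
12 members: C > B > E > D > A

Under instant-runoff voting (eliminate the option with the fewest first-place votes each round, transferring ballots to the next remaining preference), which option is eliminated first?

E

Round 1: A 11, B 25, E 3, C 12, D 38. Eliminate E.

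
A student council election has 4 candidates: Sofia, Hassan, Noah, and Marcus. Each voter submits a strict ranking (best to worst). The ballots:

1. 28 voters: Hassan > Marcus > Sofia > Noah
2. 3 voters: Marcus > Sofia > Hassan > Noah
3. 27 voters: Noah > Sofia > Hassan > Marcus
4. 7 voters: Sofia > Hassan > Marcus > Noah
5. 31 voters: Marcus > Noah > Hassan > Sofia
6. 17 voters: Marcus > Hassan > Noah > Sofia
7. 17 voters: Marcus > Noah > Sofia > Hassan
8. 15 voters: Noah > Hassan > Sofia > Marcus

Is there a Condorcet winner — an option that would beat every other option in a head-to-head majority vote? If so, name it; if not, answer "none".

none

Checking pairwise contests:
Hassan beats Sofia 91–54.
Noah beats Hassan 90–55.
Marcus beats Noah 103–42.
Hassan beats Marcus 77–68.
Every option loses at least one head-to-head, so there is no Condorcet winner.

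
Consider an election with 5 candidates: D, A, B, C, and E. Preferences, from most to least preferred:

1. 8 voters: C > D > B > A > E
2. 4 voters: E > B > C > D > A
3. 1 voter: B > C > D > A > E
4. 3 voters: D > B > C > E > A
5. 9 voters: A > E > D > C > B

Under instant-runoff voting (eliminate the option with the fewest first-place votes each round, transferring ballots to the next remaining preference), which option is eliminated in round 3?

E

Round 1: D 3, A 9, B 1, C 8, E 4. Eliminate B.
Round 2: D 3, A 9, C 9, E 4. Eliminate D.
Round 3: A 9, C 12, E 4. Eliminate E.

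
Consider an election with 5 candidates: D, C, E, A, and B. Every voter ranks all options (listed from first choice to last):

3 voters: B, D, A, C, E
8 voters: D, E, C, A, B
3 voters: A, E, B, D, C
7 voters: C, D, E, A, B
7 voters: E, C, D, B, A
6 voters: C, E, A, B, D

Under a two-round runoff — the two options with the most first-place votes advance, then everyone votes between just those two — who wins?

Round 1 first-place votes: D 8, C 13, E 7, A 3, B 3.
C and D advance.
Runoff: C is preferred to D by 20 voters; D by 14.
C wins the runoff.

C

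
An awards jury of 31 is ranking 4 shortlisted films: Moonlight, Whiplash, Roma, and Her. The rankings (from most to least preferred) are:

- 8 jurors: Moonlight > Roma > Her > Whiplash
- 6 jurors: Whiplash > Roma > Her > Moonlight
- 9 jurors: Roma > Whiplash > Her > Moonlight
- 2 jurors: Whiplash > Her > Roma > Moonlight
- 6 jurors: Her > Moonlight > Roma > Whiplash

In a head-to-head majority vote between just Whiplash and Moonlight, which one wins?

Voters preferring Whiplash to Moonlight: 17; preferring Moonlight to Whiplash: 14.
Whiplash wins the head-to-head.

Whiplash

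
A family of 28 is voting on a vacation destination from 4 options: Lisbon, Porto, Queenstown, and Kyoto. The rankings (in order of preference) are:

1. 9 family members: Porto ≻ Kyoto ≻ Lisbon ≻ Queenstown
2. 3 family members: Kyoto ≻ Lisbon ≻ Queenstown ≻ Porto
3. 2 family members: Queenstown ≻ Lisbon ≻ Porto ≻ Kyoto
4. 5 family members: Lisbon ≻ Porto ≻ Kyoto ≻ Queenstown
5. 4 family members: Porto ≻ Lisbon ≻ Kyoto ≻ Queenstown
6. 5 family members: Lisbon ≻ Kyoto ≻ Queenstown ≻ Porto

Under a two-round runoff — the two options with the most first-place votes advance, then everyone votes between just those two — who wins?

Round 1 first-place votes: Lisbon 10, Porto 13, Queenstown 2, Kyoto 3.
Porto and Lisbon advance.
Runoff: Porto is preferred to Lisbon by 13 voters; Lisbon by 15.
Lisbon wins the runoff.

Lisbon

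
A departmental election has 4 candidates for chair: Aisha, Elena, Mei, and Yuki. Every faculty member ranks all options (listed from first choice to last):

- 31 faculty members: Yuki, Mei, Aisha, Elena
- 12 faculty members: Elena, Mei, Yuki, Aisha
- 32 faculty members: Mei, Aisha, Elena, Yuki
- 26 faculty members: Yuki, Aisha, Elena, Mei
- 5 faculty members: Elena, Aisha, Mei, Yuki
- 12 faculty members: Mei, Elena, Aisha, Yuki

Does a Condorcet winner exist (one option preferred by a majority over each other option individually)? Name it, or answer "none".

Mei vs Aisha: 87–31 for Mei.
Mei vs Elena: 75–43 for Mei.
Mei vs Yuki: 61–57 for Mei.
Mei beats every other option head-to-head.

Mei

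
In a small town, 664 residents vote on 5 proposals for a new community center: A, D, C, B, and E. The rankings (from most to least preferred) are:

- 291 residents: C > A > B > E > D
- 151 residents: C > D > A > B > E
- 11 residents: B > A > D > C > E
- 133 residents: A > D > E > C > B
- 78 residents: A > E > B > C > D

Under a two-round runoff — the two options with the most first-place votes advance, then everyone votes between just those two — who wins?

C

Round 1 first-place votes: A 211, D 0, C 442, B 11, E 0.
C and A advance.
Runoff: C is preferred to A by 442 voters; A by 222.
C wins the runoff.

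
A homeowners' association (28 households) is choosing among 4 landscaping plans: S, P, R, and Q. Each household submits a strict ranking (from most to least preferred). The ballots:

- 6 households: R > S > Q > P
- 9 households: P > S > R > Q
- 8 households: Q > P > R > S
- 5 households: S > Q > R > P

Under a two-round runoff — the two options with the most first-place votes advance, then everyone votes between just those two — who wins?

Round 1 first-place votes: S 5, P 9, R 6, Q 8.
P and Q advance.
Runoff: P is preferred to Q by 9 voters; Q by 19.
Q wins the runoff.

Q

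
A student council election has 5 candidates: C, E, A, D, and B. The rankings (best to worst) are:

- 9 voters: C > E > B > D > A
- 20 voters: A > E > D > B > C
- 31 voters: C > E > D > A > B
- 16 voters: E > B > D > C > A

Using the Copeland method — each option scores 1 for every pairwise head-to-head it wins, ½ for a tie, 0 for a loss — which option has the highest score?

C: beats E, A, D, and B → score 4.
E: beats A, D, and B; loses to C → score 3.
A: beats B; loses to C, E, and D → score 1.
D: beats A and B; loses to C and E → score 2.
B: loses to C, E, A, and D → score 0.
C has the best pairwise record.

C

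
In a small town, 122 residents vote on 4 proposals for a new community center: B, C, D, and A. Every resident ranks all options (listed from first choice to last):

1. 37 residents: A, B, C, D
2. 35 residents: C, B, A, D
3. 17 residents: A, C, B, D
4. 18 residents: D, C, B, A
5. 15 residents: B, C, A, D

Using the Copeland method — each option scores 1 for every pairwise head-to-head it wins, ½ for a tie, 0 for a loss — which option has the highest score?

C

B: beats D and A; loses to C → score 2.
C: beats B, D, and A → score 3.
D: loses to B, C, and A → score 0.
A: beats D; loses to B and C → score 1.
C has the best pairwise record.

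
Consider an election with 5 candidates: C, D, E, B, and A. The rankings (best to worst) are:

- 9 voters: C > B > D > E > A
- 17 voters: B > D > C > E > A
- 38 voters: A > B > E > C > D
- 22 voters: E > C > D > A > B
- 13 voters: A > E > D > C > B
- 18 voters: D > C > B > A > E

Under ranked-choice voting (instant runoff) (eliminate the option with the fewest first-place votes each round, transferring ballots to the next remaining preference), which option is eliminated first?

C

Round 1: C 9, D 18, E 22, B 17, A 51. Eliminate C.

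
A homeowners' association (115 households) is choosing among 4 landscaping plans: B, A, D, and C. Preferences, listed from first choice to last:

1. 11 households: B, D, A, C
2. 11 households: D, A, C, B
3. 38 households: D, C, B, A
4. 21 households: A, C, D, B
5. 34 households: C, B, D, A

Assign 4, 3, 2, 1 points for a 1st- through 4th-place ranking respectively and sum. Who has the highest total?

C

B: 11·4 + 11·1 + 38·2 + 21·1 + 34·3 = 254
A: 11·2 + 11·3 + 38·1 + 21·4 + 34·1 = 211
D: 11·3 + 11·4 + 38·4 + 21·2 + 34·2 = 339
C: 11·1 + 11·2 + 38·3 + 21·3 + 34·4 = 346
C has the highest Borda score (346).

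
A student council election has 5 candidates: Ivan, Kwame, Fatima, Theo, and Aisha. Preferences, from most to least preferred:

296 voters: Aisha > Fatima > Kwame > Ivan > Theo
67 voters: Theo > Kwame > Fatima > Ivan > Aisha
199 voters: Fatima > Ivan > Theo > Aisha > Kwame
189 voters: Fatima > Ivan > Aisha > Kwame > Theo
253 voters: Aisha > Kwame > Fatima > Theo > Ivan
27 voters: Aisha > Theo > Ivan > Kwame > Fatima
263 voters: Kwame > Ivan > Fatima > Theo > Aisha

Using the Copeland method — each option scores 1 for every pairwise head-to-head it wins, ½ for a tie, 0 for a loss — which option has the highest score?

Fatima

Ivan: beats Theo and Aisha; loses to Kwame and Fatima → score 2.
Kwame: beats Ivan and Theo; loses to Fatima and Aisha → score 2.
Fatima: beats Ivan, Kwame, Theo, and Aisha → score 4.
Theo: loses to Ivan, Kwame, Fatima, and Aisha → score 0.
Aisha: beats Kwame and Theo; loses to Ivan and Fatima → score 2.
Fatima has the best pairwise record.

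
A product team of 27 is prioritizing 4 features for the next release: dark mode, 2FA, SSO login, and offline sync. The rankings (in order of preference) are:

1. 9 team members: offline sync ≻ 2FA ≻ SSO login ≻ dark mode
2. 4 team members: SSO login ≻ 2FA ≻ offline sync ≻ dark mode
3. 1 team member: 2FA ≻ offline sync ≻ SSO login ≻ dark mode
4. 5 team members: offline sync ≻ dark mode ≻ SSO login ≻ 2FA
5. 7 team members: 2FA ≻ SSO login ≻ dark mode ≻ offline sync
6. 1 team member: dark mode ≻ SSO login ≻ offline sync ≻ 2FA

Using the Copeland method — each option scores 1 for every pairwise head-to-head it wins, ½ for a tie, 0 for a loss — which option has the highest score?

offline sync

dark mode: loses to 2FA, SSO login, and offline sync → score 0.
2FA: beats dark mode and SSO login; loses to offline sync → score 2.
SSO login: beats dark mode; loses to 2FA and offline sync → score 1.
offline sync: beats dark mode, 2FA, and SSO login → score 3.
offline sync has the best pairwise record.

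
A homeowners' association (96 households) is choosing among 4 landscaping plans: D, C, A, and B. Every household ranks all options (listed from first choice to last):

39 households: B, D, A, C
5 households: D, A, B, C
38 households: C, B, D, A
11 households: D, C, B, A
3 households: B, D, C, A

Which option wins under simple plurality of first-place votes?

First-place votes: D 16, C 38, A 0, B 42.
B has the most first-place votes.

B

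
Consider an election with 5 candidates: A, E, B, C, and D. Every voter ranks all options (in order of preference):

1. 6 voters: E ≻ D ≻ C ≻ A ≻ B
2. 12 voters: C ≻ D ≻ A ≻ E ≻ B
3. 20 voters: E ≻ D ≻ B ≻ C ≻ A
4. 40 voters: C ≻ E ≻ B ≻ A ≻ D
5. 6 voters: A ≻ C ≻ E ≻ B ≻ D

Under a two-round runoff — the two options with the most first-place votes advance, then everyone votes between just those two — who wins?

C

Round 1 first-place votes: A 6, E 26, B 0, C 52, D 0.
C and E advance.
Runoff: C is preferred to E by 58 voters; E by 26.
C wins the runoff.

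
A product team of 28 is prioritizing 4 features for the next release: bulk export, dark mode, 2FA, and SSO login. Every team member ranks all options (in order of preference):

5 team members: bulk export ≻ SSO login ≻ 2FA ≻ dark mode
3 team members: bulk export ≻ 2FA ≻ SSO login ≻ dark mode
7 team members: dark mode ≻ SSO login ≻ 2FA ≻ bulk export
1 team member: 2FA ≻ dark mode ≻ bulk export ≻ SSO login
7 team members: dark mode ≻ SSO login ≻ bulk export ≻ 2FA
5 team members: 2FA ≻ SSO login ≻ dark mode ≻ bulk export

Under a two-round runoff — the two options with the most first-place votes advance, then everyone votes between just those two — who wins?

Round 1 first-place votes: bulk export 8, dark mode 14, 2FA 6, SSO login 0.
dark mode and bulk export advance.
Runoff: dark mode is preferred to bulk export by 20 voters; bulk export by 8.
dark mode wins the runoff.

dark mode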